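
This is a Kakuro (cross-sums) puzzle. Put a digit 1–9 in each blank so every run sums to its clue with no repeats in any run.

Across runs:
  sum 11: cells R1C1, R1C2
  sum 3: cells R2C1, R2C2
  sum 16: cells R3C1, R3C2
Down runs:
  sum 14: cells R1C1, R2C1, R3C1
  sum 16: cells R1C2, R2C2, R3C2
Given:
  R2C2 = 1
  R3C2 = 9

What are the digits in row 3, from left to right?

7, 9

3 in 2 cells must be {1,2}; 16 in 2 cells must be {7,9}.
R1C2 = 16 − 10 = 6 completes the 16 down.
R2C1 = 3 − 1 = 2 completes the 3 across.
R3C1 = 16 − 9 = 7 completes the 16 across.
R1C1 = 11 − 6 = 5 completes the 11 across.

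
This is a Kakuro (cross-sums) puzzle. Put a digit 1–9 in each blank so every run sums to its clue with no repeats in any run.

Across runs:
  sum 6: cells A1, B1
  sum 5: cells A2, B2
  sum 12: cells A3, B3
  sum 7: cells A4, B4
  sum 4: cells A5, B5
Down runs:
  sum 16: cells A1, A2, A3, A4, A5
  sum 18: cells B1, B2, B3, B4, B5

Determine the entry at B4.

1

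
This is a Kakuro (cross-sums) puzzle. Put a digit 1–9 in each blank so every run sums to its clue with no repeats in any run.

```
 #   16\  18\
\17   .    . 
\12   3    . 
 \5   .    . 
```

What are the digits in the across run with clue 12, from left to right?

17 in 2 cells must be {8,9}.
R2C2 = 12 − 3 = 9 completes the 12 across.
Given what's placed, R3C1 must be 4 to fit the 5 across and 16 down.
R3C2 = 5 − 4 = 1 completes the 5 across.
R1C1 = 16 − 7 = 9 completes the 16 down.
R1C2 = 17 − 9 = 8 completes the 17 across.

3 9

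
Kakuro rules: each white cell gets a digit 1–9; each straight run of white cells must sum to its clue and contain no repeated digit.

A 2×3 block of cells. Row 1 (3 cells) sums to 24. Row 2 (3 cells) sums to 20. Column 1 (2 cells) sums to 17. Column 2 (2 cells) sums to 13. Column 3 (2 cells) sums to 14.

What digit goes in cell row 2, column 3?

5

24 in 3 cells must be {7,8,9}; 17 in 2 cells must be {8,9}.
Nothing is forced directly, so branch on (1,1), whose candidates are 8 or 9. If (1,1) = 9: that forces (1,3) = 8, (2,1) = 8, after which (2,3) would have to be in {3,5,7,9} for the 20 across but in {6} for the 14 down — contradiction. So (1,1) = 8.
Given what's placed, (1,3) must be 9 to fit the 24 across and 14 down.
(2,1) = 17 − 8 = 9 completes the 17 down.
(2,3) = 14 − 9 = 5 completes the 14 down.
(1,2) = 24 − 17 = 7 completes the 24 across.
(2,2) = 20 − 14 = 6 completes the 20 across.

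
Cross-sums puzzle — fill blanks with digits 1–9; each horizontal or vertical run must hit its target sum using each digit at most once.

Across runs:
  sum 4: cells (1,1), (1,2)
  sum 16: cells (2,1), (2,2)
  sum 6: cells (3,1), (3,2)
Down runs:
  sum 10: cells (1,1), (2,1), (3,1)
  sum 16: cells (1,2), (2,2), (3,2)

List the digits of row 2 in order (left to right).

4 in 2 cells must be {1,3}; 16 in 2 cells must be {7,9}.
The 16 across and the 10 down share only 7, so (2,1) = 7.
(2,2) = 16 − 7 = 9 completes the 16 across.
Given what's placed, (1,1) must be 1 to fit the 4 across and 10 down.
(1,2) = 4 − 1 = 3 completes the 4 across.
(3,1) = 10 − 8 = 2 completes the 10 down.
(3,2) = 6 − 2 = 4 completes the 6 across.

7, 9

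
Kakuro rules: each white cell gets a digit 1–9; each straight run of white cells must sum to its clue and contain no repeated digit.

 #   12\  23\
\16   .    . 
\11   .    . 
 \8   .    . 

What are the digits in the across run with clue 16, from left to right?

7 9

16 in 2 cells must be {7,9}; 23 in 3 cells must be {6,8,9}.
The 16 across and the 23 down share only 9, so R1C2 = 9.
Given what's placed, R3C2 must be 6 to fit the 8 across and 23 down.
R1C1 = 16 − 9 = 7 completes the 16 across.
R2C2 = 23 − 15 = 8 completes the 23 down.
R3C1 = 8 − 6 = 2 completes the 8 across.
R2C1 = 11 − 8 = 3 completes the 11 across.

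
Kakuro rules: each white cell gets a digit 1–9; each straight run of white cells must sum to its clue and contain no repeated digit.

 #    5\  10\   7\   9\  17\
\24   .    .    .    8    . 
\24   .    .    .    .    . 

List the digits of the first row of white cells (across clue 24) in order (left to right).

17 in 2 cells must be {8,9}.
Given what's placed, R1C5 must be 9 to fit the 24 across and 17 down.
R2C4 = 9 − 8 = 1 completes the 9 down.
R2C5 = 17 − 9 = 8 completes the 17 down.
No cell is forced outright now. R1C1 can only be 1 or 2 or 4 (the digits allowed by both its 24 across and its 5 down). If R1C1 = 2: that forces R2C1 = 3, R2C2 = 7, R2C3 = 5, after which R1C2 would have to be in {1,4} for the 24 across but in {3} for the 10 down — contradiction. If R1C1 = 4: then R2C1 would have to be in {2,3,4,5,6,7,9} for the 24 across but in {1} for the 5 down — contradiction. So R1C1 = 1.
R2C1 = 5 − 1 = 4 completes the 5 down.
No cell is forced outright now. R1C2 can only be 2 or 4 (the digits allowed by both its 24 across and its 10 down). If R1C2 = 2: that forces R1C3 = 4, after which R2C2 would have to be in {2,5,6,9} for the 24 across but in {8} for the 10 down — contradiction. So R1C2 = 4.
R1C3 = 24 − 22 = 2 completes the 24 across.

1, 4, 2, 8, 9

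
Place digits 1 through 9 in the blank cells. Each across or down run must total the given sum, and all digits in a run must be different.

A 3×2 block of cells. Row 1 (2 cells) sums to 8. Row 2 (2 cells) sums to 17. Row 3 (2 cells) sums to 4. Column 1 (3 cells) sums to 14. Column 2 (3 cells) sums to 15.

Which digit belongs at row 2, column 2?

8

17 in 2 cells must be {8,9}; 4 in 2 cells must be {1,3}.
Nothing is forced directly, so branch on (2,1), whose candidates are 8 or 9. If (2,1) = 8: that forces (2,2) = 9, (3,1) = 1, after which (3,2) would have to be in {3} for the 4 across but in {1,2,4,5} for the 15 down — contradiction. So (2,1) = 9.
(2,2) = 17 − 9 = 8 completes the 17 across.
Nothing is forced directly, so branch on (3,1), whose candidates are 1 or 3. If (3,1) = 1: then (1,1) would have to be in {1,2,3,5,6,7} for the 8 across but in {4} for the 14 down — contradiction. So (3,1) = 3.
(1,1) = 14 − 12 = 2 completes the 14 down.
(1,2) = 8 − 2 = 6 completes the 8 across.
(3,2) = 4 − 3 = 1 completes the 4 across.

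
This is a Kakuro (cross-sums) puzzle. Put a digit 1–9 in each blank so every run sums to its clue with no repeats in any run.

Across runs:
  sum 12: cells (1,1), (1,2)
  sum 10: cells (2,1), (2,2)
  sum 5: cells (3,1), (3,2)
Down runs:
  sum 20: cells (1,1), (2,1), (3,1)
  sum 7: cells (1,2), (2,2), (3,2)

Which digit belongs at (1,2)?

4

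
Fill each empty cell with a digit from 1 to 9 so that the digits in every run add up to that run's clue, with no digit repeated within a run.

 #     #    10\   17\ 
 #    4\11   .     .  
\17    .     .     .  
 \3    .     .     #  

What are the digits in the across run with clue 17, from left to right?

3 in 2 cells must be {1,2}; 4 in 2 cells must be {1,3}; 17 in 2 cells must be {8,9}.
The 3 across and the 4 down share only 1, so R3C1 = 1.
R3C2 = 3 − 1 = 2 completes the 3 across.
R2C1 = 4 − 1 = 3 completes the 4 down.
R2C2 = 5: the only remaining digit allowed by both the 17 across and the 10 down.
R2C3 = 17 − 8 = 9 completes the 17 across.
R1C2 = 10 − 7 = 3 completes the 10 down.
R1C3 = 11 − 3 = 8 completes the 11 across.

3 5 9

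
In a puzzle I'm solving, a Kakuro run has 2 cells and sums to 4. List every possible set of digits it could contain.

2 distinct digits from 1–9 sum between 3 and 17.
Only one set works: {1,3}.

{1,3}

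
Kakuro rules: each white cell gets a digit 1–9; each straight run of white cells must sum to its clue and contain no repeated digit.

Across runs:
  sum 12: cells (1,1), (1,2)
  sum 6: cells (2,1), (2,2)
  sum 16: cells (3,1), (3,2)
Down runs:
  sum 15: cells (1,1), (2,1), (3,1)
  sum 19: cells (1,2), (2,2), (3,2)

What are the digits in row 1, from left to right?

4 8

16 in 2 cells must be {7,9}.
Nothing is forced directly, so branch on (2,2), whose candidates are 2 or 4 or 5. If (2,2) = 2: that forces (2,1) = 4, (3,1) = 9, after which (3,2) would have to be in {7} for the 16 across but in {8,9} for the 19 down — contradiction. If (2,2) = 5: that forces (1,2) = 8, (2,1) = 1, (3,1) = 9, after which (3,2) would have to be in {7} for the 16 across but in {6} for the 19 down — contradiction. So (2,2) = 4.
(2,1) = 6 − 4 = 2 completes the 6 across.
Nothing is forced directly, so branch on (3,1), whose candidates are 7 or 9. If (3,1) = 7: then (1,1) would have to be in {3,4,5,7,8,9} for the 12 across but in {6} for the 15 down — contradiction. So (3,1) = 9.
(1,1) = 15 − 11 = 4 completes the 15 down.
(1,2) = 12 − 4 = 8 completes the 12 across.
(3,2) = 16 − 9 = 7 completes the 16 across.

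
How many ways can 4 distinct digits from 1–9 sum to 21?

4 distinct digits from 1–9 sum between 10 and 30.

11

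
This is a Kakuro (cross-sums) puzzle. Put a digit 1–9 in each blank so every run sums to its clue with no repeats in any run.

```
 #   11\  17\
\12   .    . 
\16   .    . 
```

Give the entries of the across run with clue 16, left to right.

7 9

16 in 2 cells must be {7,9}; 17 in 2 cells must be {8,9}.
The 16 across and the 17 down share only 9, so R2C2 = 9.
R1C2 = 17 − 9 = 8 completes the 17 down.
R2C1 = 16 − 9 = 7 completes the 16 across.
R1C1 = 12 − 8 = 4 completes the 12 across.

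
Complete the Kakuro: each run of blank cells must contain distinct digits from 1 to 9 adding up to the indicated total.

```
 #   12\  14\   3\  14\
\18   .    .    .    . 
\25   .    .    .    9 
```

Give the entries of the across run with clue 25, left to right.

8 6 2 9

3 in 2 cells must be {1,2}.
R1C4 = 14 − 9 = 5 completes the 14 down.
No cell is forced outright now. R1C3 can only be 1 or 2 (the digits allowed by both its 18 across and its 3 down). If R1C3 = 2: that forces R1C2 = 8, R2C2 = 6, after which R2C3 would have to be in {2,3,7,8} for the 25 across but in {1} for the 3 down — contradiction. So R1C3 = 1.
R2C3 = 3 − 1 = 2 completes the 3 down.
Given what's placed, R2C1 must be 8 to fit the 25 across and 12 down.
R2C2 = 25 − 19 = 6 completes the 25 across.
R1C1 = 12 − 8 = 4 completes the 12 down.
R1C2 = 18 − 10 = 8 completes the 18 across.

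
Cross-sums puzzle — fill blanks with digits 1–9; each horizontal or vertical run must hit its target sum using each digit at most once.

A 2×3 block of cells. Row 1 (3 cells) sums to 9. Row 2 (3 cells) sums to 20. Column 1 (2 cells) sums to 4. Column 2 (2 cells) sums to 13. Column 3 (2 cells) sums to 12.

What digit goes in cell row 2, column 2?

4 in 2 cells must be {1,3}.
The 20 across and the 4 down share only 3, so (2,1) = 3.
(1,1) = 4 − 3 = 1 completes the 4 down.
Nothing is forced directly, so branch on (1,2), whose candidates are 5 or 6. If (1,2) = 6: then (1,3) would have to be in {2} for the 9 across but in {3,4,5,7,8,9} for the 12 down — contradiction. So (1,2) = 5.
(1,3) = 9 − 6 = 3 completes the 9 across.
(2,2) = 13 − 5 = 8 completes the 13 down.
(2,3) = 20 − 11 = 9 completes the 20 across.

8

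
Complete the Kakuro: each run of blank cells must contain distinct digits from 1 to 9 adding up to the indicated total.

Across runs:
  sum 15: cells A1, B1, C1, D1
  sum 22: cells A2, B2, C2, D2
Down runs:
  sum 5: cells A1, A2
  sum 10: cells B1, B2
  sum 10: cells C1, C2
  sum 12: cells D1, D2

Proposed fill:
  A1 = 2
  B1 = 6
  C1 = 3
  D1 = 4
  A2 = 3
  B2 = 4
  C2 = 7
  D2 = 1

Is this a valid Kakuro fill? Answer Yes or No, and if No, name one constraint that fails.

No — the down run D1–D2 sums to 5, not 12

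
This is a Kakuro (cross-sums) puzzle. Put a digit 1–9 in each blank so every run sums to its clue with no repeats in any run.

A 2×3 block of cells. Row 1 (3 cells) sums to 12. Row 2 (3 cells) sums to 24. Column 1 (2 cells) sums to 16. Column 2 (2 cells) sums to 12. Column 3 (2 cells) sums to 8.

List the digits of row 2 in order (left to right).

24 in 3 cells must be {7,8,9}; 16 in 2 cells must be {7,9}.
The 24 across and the 8 down share only 7, so (2,3) = 7.
(1,3) = 8 − 7 = 1 completes the 8 down.
Given what's placed, (2,1) must be 9 to fit the 24 across and 16 down.
(2,2) = 24 − 16 = 8 completes the 24 across.
(1,1) = 16 − 9 = 7 completes the 16 down.
(1,2) = 12 − 8 = 4 completes the 12 across.

9 8 7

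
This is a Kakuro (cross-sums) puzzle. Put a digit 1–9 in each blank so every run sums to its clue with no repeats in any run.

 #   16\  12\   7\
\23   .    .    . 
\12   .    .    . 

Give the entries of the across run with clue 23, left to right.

9 8 6

23 in 3 cells must be {6,8,9}; 16 in 2 cells must be {7,9}.
The 23 across and the 16 down share only 9, so R1C1 = 9.
Given what's placed, R1C2 must be 8 to fit the 23 across and 12 down.
R1C3 = 23 − 17 = 6 completes the 23 across.
R2C1 = 16 − 9 = 7 completes the 16 down.
R2C2 = 12 − 8 = 4 completes the 12 down.
R2C3 = 12 − 11 = 1 completes the 12 across.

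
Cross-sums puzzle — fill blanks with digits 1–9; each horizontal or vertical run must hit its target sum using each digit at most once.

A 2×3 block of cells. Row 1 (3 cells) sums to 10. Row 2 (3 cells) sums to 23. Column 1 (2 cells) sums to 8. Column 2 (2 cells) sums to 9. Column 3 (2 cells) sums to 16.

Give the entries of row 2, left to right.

23 in 3 cells must be {6,8,9}; 16 in 2 cells must be {7,9}.
The 10 across and the 16 down share only 7, so (1,3) = 7.
The 23 across and the 8 down share only 6, so (2,1) = 6.
(2,2) = 8: the only remaining digit allowed by both the 23 across and the 9 down.
(2,3) = 23 − 14 = 9 completes the 23 across.
(1,1) = 8 − 6 = 2 completes the 8 down.
(1,2) = 10 − 9 = 1 completes the 10 across.

6 8 9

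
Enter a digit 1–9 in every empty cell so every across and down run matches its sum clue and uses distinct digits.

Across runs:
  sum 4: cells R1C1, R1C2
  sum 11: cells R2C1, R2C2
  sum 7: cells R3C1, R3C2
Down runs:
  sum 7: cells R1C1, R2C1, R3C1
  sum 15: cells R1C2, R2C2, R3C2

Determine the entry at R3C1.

4 in 2 cells must be {1,3}; 7 in 3 cells must be {1,2,4}.
The 4 across and the 7 down share only 1, so R1C1 = 1.
R1C2 = 4 − 1 = 3 completes the 4 across.
Nothing is forced directly, so branch on R2C1, whose candidates are 2 or 4. If R2C1 = 2: then R2C2 would have to be in {9} for the 11 across but in {4,5,7,8} for the 15 down — contradiction. So R2C1 = 4.
R2C2 = 11 − 4 = 7 completes the 11 across.
R3C1 = 7 − 5 = 2 completes the 7 down.
R3C2 = 7 − 2 = 5 completes the 7 across.

2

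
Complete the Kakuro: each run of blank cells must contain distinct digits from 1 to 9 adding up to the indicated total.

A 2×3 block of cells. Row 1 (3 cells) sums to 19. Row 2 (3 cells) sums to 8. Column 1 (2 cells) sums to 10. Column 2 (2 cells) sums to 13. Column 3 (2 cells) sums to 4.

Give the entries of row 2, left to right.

3 4 1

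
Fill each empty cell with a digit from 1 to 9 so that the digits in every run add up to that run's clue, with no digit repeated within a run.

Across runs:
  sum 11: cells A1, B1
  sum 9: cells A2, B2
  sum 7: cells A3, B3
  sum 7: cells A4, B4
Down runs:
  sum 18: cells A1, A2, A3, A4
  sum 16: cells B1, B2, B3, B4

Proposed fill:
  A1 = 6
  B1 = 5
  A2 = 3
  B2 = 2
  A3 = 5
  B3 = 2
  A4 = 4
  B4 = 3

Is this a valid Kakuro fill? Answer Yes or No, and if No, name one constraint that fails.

No — the across run A2–B2 sums to 5, not 9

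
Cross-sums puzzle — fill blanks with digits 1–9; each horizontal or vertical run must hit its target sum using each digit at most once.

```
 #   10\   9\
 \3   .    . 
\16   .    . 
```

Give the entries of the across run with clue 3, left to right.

1, 2

3 in 2 cells must be {1,2}; 16 in 2 cells must be {7,9}.
The 16 across and the 9 down share only 7, so R2C2 = 7.
R1C2 = 9 − 7 = 2 completes the 9 down.
R2C1 = 16 − 7 = 9 completes the 16 across.
R1C1 = 3 − 2 = 1 completes the 3 across.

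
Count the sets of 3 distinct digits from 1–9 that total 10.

3 distinct digits from 1–9 sum between 6 and 24.
Enumerating: {1,2,7}, {1,3,6}, {1,4,5}, {2,3,5}.

4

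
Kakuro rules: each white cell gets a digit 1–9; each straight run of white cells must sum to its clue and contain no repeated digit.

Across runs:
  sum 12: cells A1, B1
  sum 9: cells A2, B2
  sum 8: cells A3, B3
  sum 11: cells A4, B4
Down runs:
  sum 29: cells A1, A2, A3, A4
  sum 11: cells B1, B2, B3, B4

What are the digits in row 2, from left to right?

8 1

29 in 4 cells must be {5,7,8,9}; 11 in 4 cells must be {1,2,3,5}.
Nothing is forced directly, so branch on A2, whose candidates are 5 or 7 or 8. If A2 = 5: then B2 would have to be in {4} for the 9 across but in {1,2,3,5} for the 11 down — contradiction. If A2 = 7: that forces B2 = 2, A3 = 5, B3 = 3, B4 = 5, after which B1 would have to be in {3,4,5,7,8,9} for the 12 across but in {1} for the 11 down — contradiction. So A2 = 8.
B2 = 9 − 8 = 1 completes the 9 across.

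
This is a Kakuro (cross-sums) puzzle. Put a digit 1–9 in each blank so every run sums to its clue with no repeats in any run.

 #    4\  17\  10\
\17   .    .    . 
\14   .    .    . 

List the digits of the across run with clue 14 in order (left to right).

1 9 4

4 in 2 cells must be {1,3}; 17 in 2 cells must be {8,9}.
Nothing is forced directly, so branch on R1C2, whose candidates are 8 or 9. If R1C2 = 9: that forces R2C2 = 8, R2C1 = 1, after which R2C3 would have to be in {5} for the 14 across but in {1,2,3,4,6,7,8,9} for the 10 down — contradiction. So R1C2 = 8.
Given what's placed, R1C1 must be 3 to fit the 17 across and 4 down.
R1C3 = 17 − 11 = 6 completes the 17 across.
R2C1 = 4 − 3 = 1 completes the 4 down.
R2C2 = 17 − 8 = 9 completes the 17 down.
R2C3 = 14 − 10 = 4 completes the 14 across.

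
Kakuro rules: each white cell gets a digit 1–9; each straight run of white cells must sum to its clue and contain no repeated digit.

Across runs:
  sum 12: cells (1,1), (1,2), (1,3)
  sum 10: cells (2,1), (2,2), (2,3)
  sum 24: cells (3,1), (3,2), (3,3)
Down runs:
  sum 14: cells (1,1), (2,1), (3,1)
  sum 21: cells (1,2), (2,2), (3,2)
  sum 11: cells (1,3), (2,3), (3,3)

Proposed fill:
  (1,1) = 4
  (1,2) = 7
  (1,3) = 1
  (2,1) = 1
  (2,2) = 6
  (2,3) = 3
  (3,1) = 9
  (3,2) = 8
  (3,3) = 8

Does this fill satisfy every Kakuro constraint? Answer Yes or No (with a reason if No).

No — the down run (1,3)–(3,3) sums to 12, not 11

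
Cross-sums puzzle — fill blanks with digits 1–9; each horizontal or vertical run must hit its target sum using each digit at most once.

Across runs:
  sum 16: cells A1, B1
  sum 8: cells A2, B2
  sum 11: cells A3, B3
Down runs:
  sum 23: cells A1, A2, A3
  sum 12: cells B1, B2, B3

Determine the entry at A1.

16 in 2 cells must be {7,9}; 23 in 3 cells must be {6,8,9}.
The 16 across and the 23 down share only 9, so A1 = 9.
B1 = 16 − 9 = 7 completes the 16 across.
Given what's placed, A2 must be 6 to fit the 8 across and 23 down.
B2 = 8 − 6 = 2 completes the 8 across.
A3 = 23 − 15 = 8 completes the 23 down.
B3 = 11 − 8 = 3 completes the 11 across.

9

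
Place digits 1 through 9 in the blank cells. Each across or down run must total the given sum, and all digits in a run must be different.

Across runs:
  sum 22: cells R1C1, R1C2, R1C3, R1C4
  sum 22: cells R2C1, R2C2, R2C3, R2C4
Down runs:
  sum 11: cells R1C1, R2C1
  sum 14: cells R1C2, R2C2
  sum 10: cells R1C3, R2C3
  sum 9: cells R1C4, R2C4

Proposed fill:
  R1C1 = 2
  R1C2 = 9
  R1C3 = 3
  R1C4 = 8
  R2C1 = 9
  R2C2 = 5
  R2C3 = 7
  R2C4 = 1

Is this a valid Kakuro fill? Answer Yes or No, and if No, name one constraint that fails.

Yes

Across: 2+9+3+8=22; 9+5+7+1=22. Down: 2+9=11; 9+5=14; 3+7=10; 8+1=9. No digit repeats within any run.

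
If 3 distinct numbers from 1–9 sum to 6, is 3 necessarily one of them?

The only way to make 6 from 3 distinct digits is {1,2,3}, which contains 3.

Yes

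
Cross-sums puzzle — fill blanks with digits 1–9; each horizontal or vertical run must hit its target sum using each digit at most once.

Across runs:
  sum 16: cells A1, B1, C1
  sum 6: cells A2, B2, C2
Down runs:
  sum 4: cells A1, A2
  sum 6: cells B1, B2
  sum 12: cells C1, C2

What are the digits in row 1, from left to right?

6 in 3 cells must be {1,2,3}; 4 in 2 cells must be {1,3}.
The 6 across and the 12 down share only 3, so C2 = 3.
C1 = 12 − 3 = 9 completes the 12 down.
Given what's placed, A2 must be 1 to fit the 6 across and 4 down.
B2 = 6 − 4 = 2 completes the 6 across.
A1 = 4 − 1 = 3 completes the 4 down.
B1 = 16 − 12 = 4 completes the 16 across.

3 4 9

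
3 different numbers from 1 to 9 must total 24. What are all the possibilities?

{7,8,9}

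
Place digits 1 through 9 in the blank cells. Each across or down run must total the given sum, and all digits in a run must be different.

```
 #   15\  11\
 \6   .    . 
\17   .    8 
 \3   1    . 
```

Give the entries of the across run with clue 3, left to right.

1 2

17 in 2 cells must be {8,9}; 3 in 2 cells must be {1,2}.
R1C1 = 5: the only remaining digit allowed by both the 6 across and the 15 down.
R1C2 = 6 − 5 = 1 completes the 6 across.
R2C1 = 17 − 8 = 9 completes the 17 across.
R3C2 = 3 − 1 = 2 completes the 3 across.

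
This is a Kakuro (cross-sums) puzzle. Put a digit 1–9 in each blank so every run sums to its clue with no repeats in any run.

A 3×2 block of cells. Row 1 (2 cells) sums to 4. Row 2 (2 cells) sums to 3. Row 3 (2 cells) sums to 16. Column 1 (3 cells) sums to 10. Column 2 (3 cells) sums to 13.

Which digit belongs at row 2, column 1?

2

4 in 2 cells must be {1,3}; 3 in 2 cells must be {1,2}; 16 in 2 cells must be {7,9}.
The 16 across and the 10 down share only 7, so (3,1) = 7.
(3,2) = 16 − 7 = 9 completes the 16 across.
Given what's placed, (1,1) must be 1 to fit the 4 across and 10 down.
(1,2) = 4 − 1 = 3 completes the 4 across.
(2,1) = 10 − 8 = 2 completes the 10 down.
(2,2) = 3 − 2 = 1 completes the 3 across.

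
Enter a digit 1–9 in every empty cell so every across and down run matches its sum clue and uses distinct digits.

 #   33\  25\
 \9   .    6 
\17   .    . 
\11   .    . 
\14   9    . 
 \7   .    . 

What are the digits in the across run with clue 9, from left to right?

17 in 2 cells must be {8,9}.
R1C1 = 9 − 6 = 3 completes the 9 across.

3 6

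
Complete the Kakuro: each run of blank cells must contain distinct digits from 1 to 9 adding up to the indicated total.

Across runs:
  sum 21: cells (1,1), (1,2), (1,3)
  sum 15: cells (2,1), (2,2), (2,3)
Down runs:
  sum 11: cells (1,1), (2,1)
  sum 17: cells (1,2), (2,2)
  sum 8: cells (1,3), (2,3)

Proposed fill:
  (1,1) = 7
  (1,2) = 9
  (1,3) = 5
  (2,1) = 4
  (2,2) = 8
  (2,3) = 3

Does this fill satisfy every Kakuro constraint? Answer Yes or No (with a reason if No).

Yes

Across: 7+9+5=21; 4+8+3=15. Down: 7+4=11; 9+8=17; 5+3=8. No digit repeats within any run.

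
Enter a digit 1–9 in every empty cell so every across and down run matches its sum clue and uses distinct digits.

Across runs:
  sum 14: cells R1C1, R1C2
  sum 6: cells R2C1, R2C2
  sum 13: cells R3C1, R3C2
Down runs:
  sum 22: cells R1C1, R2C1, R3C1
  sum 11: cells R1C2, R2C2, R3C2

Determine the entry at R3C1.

The 6 across and the 22 down share only 5, so R2C1 = 5.
R2C2 = 6 − 5 = 1 completes the 6 across.
Nothing is forced directly, so branch on R1C1, whose candidates are 8 or 9. If R1C1 = 9: then R1C2 would have to be in {5} for the 14 across but in {2,3,4,6,7,8} for the 11 down — contradiction. So R1C1 = 8.
R1C2 = 14 − 8 = 6 completes the 14 across.
R3C1 = 22 − 13 = 9 completes the 22 down.
R3C2 = 13 − 9 = 4 completes the 13 across.

9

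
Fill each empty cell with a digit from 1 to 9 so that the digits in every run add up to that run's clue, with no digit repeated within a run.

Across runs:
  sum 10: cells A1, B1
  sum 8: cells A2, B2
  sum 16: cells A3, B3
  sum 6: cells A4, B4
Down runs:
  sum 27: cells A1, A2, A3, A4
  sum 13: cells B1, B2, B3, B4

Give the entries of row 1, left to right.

7 3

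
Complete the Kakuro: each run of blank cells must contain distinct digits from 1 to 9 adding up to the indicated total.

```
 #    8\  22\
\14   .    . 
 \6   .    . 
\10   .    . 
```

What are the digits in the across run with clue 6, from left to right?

1, 5

The 14 across and the 8 down share only 5, so R1C1 = 5.
R1C2 = 14 − 5 = 9 completes the 14 across.
Given what's placed, R2C2 must be 5 to fit the 6 across and 22 down.
R3C2 = 22 − 14 = 8 completes the 22 down.
R2C1 = 6 − 5 = 1 completes the 6 across.
R3C1 = 10 − 8 = 2 completes the 10 across.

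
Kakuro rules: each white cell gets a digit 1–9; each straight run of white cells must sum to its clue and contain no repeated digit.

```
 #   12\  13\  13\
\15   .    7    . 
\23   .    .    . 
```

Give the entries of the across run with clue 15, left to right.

3 7 5

23 in 3 cells must be {6,8,9}.
R2C2 = 13 − 7 = 6 completes the 13 down.
Nothing is forced directly, so branch on R1C1, whose candidates are 3 or 5. If R1C1 = 5: then R1C3 would have to be in {3} for the 15 across but in {4,5,6,7,8,9} for the 13 down — contradiction. So R1C1 = 3.
R1C3 = 15 − 10 = 5 completes the 15 across.
R2C1 = 12 − 3 = 9 completes the 12 down.
R2C3 = 23 − 15 = 8 completes the 23 across.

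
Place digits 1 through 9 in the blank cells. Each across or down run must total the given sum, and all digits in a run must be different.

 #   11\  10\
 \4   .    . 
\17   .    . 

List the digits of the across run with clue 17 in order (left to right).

8 9

4 in 2 cells must be {1,3}; 17 in 2 cells must be {8,9}.
The 4 across and the 11 down share only 3, so R1C1 = 3.
R1C2 = 4 − 3 = 1 completes the 4 across.
R2C1 = 11 − 3 = 8 completes the 11 down.
R2C2 = 17 − 8 = 9 completes the 17 across.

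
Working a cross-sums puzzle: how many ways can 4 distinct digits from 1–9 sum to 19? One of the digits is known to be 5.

5

4 distinct digits from 1–9 sum between 10 and 30.
Keeping only sets containing 5.
Enumerating: {1,4,5,9}, {1,5,6,7}, {2,3,5,9}, {2,4,5,8}, {3,4,5,7}.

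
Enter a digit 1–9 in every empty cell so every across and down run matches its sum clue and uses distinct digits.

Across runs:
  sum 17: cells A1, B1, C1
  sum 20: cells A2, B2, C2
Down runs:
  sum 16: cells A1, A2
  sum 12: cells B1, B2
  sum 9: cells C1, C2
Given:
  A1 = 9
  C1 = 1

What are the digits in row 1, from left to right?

16 in 2 cells must be {7,9}.
B1 = 17 − 10 = 7 completes the 17 across.
A2 = 16 − 9 = 7 completes the 16 down.
B2 = 12 − 7 = 5 completes the 12 down.
C2 = 20 − 12 = 8 completes the 20 across.

9 7 1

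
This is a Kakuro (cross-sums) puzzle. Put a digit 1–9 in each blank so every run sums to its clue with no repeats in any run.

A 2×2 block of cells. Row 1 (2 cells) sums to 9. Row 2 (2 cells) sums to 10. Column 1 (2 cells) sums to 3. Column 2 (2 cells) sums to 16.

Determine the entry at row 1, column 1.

2

3 in 2 cells must be {1,2}; 16 in 2 cells must be {7,9}.
The 9 across and the 16 down share only 7, so (1,2) = 7.
(2,2) = 16 − 7 = 9 completes the 16 down.
(1,1) = 9 − 7 = 2 completes the 9 across.
(2,1) = 10 − 9 = 1 completes the 10 across.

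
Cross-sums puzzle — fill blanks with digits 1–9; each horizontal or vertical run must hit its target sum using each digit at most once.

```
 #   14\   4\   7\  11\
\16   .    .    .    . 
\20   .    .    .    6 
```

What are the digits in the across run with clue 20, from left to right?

8 1 5 6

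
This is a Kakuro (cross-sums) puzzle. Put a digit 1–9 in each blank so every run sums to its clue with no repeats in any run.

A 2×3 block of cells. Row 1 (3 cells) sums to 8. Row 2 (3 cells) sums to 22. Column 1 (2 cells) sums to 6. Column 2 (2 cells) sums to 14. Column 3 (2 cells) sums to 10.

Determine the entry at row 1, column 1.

1

The 8 across and the 14 down share only 5, so (1,2) = 5.
The 22 across and the 6 down share only 5, so (2,1) = 5.
(2,2) = 14 − 5 = 9 completes the 14 down.
(2,3) = 22 − 14 = 8 completes the 22 across.
(1,1) = 6 − 5 = 1 completes the 6 down.
(1,3) = 8 − 6 = 2 completes the 8 across.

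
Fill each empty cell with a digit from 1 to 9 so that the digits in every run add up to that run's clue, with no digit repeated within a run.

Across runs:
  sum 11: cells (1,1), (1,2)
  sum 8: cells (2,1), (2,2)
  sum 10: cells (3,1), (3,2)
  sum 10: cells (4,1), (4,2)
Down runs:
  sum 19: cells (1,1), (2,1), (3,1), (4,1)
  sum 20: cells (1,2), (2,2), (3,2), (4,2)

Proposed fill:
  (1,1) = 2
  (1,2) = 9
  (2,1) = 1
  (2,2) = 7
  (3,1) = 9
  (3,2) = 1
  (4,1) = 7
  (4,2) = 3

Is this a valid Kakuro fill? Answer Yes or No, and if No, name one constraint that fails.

Across: 2+9=11; 1+7=8; 9+1=10; 7+3=10. Down: 2+1+9+7=19; 9+7+1+3=20. No digit repeats within any run.

Yes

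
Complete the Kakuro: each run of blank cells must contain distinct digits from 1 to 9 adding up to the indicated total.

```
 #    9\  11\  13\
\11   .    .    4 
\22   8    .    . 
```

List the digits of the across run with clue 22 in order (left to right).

R1C1 = 9 − 8 = 1 completes the 9 down.
R1C2 = 11 − 5 = 6 completes the 11 across.
R2C2 = 11 − 6 = 5 completes the 11 down.
R2C3 = 22 − 13 = 9 completes the 22 across.

8, 5, 9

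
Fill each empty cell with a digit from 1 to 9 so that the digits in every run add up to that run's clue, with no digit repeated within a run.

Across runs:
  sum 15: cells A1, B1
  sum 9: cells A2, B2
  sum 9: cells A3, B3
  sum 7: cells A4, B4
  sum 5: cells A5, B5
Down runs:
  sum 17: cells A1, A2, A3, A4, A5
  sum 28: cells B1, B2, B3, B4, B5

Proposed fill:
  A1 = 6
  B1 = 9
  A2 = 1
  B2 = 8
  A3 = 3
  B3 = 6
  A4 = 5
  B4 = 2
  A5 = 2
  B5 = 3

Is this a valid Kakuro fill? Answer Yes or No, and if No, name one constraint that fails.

Yes

Across: 6+9=15; 1+8=9; 3+6=9; 5+2=7; 2+3=5. Down: 6+1+3+5+2=17; 9+8+6+2+3=28. No digit repeats within any run.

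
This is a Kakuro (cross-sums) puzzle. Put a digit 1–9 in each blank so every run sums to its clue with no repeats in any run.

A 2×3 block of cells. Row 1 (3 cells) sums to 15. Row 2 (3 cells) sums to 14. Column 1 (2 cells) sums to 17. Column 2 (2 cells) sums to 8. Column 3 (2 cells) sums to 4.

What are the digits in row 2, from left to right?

9 2 3

17 in 2 cells must be {8,9}; 4 in 2 cells must be {1,3}.
Nothing is forced directly, so branch on (1,3), whose candidates are 1 or 3. If (1,3) = 3: that forces (1,1) = 8, after which (1,2) would have to be in {4} for the 15 across but in {1,2,3,5,6,7} for the 8 down — contradiction. So (1,3) = 1.
(2,3) = 4 − 1 = 3 completes the 4 down.
Given what's placed, (2,1) must be 9 to fit the 14 across and 17 down.
(2,2) = 14 − 12 = 2 completes the 14 across.
(1,1) = 17 − 9 = 8 completes the 17 down.
(1,2) = 15 − 9 = 6 completes the 15 across.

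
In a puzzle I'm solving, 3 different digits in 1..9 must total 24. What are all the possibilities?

{7,8,9}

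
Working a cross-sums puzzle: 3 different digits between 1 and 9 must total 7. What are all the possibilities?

{1,2,4}

3 distinct digits from 1–9 sum between 6 and 24.
Only one set works: {1,2,4}.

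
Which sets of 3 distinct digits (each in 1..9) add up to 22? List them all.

{5,8,9}; {6,7,9}

3 distinct digits from 1–9 sum between 6 and 24.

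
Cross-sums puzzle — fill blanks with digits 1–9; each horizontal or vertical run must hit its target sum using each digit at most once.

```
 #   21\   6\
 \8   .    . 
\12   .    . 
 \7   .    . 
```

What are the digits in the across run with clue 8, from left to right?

7, 1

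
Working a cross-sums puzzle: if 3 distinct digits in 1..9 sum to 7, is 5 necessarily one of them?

No

The only way to make 7 from 3 distinct digits is {1,2,4}, which does not contain 5.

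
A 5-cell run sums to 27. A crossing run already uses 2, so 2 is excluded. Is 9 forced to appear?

No

Counterexample: {1,5,6,7,8} sums to 27 under that restriction without using 9.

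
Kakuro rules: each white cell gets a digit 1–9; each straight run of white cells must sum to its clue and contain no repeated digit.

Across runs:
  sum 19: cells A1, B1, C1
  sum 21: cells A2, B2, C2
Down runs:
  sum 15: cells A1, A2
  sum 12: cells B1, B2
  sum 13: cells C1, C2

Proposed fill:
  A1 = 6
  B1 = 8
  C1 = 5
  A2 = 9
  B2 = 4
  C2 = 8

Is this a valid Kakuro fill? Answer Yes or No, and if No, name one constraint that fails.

Across: 6+8+5=19; 9+4+8=21. Down: 6+9=15; 8+4=12; 5+8=13. No digit repeats within any run.

Yes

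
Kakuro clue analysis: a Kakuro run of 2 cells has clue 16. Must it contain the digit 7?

Yes

The only way to make 16 from 2 distinct digits is {7,9}, which contains 7.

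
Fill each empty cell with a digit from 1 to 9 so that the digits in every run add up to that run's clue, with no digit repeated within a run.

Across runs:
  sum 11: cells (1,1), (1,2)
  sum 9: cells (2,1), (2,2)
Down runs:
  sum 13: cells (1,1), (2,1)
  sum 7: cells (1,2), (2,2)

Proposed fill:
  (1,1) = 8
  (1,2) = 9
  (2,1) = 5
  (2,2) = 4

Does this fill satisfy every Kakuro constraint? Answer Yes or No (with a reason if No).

No — the across run (1,1)–(1,2) sums to 17, not 11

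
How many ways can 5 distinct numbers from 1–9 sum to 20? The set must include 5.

4

5 distinct digits from 1–9 sum between 15 and 35.
Keeping only sets containing 5.
Enumerating: {1,2,3,5,9}, {1,2,4,5,8}, {1,3,4,5,7}, {2,3,4,5,6}.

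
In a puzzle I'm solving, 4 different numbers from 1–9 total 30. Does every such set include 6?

Yes

The only way to make 30 from 4 distinct digits is {6,7,8,9}, which contains 6.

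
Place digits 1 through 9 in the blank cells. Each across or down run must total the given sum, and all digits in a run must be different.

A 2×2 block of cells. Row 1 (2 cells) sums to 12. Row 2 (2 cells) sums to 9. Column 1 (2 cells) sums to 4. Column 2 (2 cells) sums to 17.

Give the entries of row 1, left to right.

4 in 2 cells must be {1,3}; 17 in 2 cells must be {8,9}.
The 12 across and the 4 down share only 3, so (1,1) = 3.
(1,2) = 12 − 3 = 9 completes the 12 across.
(2,1) = 4 − 3 = 1 completes the 4 down.
(2,2) = 9 − 1 = 8 completes the 9 across.

3 9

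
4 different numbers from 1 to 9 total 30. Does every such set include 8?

Yes

The only way to make 30 from 4 distinct digits is {6,7,8,9}, which contains 8.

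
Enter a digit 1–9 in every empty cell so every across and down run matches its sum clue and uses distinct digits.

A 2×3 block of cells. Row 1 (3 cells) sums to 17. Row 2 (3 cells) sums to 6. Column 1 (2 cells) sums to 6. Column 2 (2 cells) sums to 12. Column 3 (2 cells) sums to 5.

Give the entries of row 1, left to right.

5, 9, 3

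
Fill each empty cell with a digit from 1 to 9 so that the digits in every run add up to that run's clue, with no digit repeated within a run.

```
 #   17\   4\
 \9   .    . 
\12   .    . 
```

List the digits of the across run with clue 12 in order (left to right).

9 3

17 in 2 cells must be {8,9}; 4 in 2 cells must be {1,3}.
The 9 across and the 17 down share only 8, so R1C1 = 8.
R1C2 = 9 − 8 = 1 completes the 9 across.
R2C1 = 17 − 8 = 9 completes the 17 down.
R2C2 = 12 − 9 = 3 completes the 12 across.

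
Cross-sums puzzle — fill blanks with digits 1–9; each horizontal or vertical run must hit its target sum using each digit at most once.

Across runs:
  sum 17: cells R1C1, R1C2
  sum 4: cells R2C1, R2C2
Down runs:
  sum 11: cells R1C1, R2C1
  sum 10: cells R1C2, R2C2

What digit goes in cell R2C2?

1

17 in 2 cells must be {8,9}; 4 in 2 cells must be {1,3}.
The 4 across and the 11 down share only 3, so R2C1 = 3.
R2C2 = 4 − 3 = 1 completes the 4 across.
R1C1 = 11 − 3 = 8 completes the 11 down.
R1C2 = 17 − 8 = 9 completes the 17 across.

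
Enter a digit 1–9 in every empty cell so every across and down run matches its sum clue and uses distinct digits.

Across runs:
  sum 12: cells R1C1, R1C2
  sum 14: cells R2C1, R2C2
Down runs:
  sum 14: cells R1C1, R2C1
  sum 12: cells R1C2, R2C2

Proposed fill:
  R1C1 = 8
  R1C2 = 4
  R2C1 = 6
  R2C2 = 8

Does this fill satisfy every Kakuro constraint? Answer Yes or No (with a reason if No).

Across: 8+4=12; 6+8=14. Down: 8+6=14; 4+8=12. No digit repeats within any run.

Yes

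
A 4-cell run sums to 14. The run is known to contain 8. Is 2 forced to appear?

Yes

The only way to make 14 from 4 distinct digits under that restriction is {1,2,3,8}, which contains 2.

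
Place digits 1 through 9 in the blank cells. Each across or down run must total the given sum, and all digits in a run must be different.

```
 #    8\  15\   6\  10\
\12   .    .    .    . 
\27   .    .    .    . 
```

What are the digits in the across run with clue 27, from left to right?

Only 6 fits R1C2 under both its across sum 12 and down sum 15.
R2C2 = 15 − 6 = 9 completes the 15 down.
Nothing is forced directly, so branch on R1C3, whose candidates are 1 or 2. If R1C3 = 2: that forces R2C3 = 4, R2C1 = 6, R2C4 = 8, after which R1C1 would have to be in {1,3} for the 12 across but in {2} for the 8 down — contradiction. So R1C3 = 1.
R2C3 = 6 − 1 = 5 completes the 6 down.
No cell is forced outright now. R2C1 can only be 6 or 7 (the digits allowed by both its 27 across and its 8 down). If R2C1 = 7: then R1C1 would have to be in {2,3} for the 12 across but in {1} for the 8 down — contradiction. So R2C1 = 6.
R1C1 = 8 − 6 = 2 completes the 8 down.
R1C4 = 12 − 9 = 3 completes the 12 across.
R2C4 = 27 − 20 = 7 completes the 27 across.

6 9 5 7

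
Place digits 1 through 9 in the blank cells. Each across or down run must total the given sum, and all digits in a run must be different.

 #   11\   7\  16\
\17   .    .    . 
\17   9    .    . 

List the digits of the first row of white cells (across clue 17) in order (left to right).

2 6 9

16 in 2 cells must be {7,9}.
R1C1 = 11 − 9 = 2 completes the 11 down.
Given what's placed, R1C2 must be 6 to fit the 17 across and 7 down.
R1C3 = 17 − 8 = 9 completes the 17 across.
R2C2 = 7 − 6 = 1 completes the 7 down.
R2C3 = 17 − 10 = 7 completes the 17 across.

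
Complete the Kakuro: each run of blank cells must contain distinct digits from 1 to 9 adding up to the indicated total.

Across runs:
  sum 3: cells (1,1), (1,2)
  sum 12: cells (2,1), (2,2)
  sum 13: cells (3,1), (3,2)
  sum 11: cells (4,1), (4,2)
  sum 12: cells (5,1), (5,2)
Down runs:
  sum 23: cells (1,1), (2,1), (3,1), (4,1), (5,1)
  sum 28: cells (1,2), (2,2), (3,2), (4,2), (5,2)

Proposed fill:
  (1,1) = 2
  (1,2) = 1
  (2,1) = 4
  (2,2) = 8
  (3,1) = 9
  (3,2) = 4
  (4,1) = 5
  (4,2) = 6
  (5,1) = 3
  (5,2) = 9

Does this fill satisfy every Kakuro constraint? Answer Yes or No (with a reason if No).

Across: 2+1=3; 4+8=12; 9+4=13; 5+6=11; 3+9=12. Down: 2+4+9+5+3=23; 1+8+4+6+9=28. No digit repeats within any run.

Yes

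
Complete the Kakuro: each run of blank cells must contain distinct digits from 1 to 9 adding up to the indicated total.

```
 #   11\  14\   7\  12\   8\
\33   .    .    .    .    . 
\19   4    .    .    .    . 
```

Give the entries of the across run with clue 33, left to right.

7, 8, 6, 9, 3

R1C1 = 11 − 4 = 7 completes the 11 down.
Nothing is forced directly, so branch on R1C5, whose candidates are 3 or 5 or 6. If R1C5 = 5: that forces R1C3 = 4, R2C3 = 3, after which R2C5 would have to be in {1,2,5,6,9} for the 19 across but in {3} for the 8 down — contradiction. If R1C5 = 6: that forces R1C3 = 3, after which R2C3 would have to be in {1,2,3,5,6,7,9} for the 19 across but in {4} for the 7 down — contradiction. So R1C5 = 3.
Given what's placed, R1C3 must be 6 to fit the 33 across and 7 down.
R2C3 = 7 − 6 = 1 completes the 7 down.
R2C5 = 8 − 3 = 5 completes the 8 down.
R2C2 = 6: the only remaining digit allowed by both the 19 across and the 14 down.
R2C4 = 19 − 16 = 3 completes the 19 across.
R1C2 = 14 − 6 = 8 completes the 14 down.
R1C4 = 33 − 24 = 9 completes the 33 across.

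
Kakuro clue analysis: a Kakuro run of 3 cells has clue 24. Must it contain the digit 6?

The only way to make 24 from 3 distinct digits is {7,8,9}, which does not contain 6.

No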